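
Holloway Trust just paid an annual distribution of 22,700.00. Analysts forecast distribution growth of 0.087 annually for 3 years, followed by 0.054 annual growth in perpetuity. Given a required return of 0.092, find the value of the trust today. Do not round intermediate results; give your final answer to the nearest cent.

688495.42

D_1 = 24674.90000
D_2 = 26821.61630
D_3 = 29155.09692
Terminal value at year 3: TV = D_3×(1+g_2)/(r−g_2) = 30729.47215/0.038 = 808670.31978
P_0 = D_1/(1+r)^1 + D_2/(1+r)^2 + D_3/(1+r)^3 + TV/(1+r)^3
    = 22596.06227 + 22492.60045 + 22389.61235 + 621017.14256 = 688495.41762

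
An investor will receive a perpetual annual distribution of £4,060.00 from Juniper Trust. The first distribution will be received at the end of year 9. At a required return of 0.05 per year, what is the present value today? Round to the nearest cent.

£54959.36

Value at end of year 8: C / r = £4,060.00 / 0.05 = £81,200.0000
Discount to today: PV = £81,200.0000 / (1 + 0.05)^8 = £81,200.0000 / 1.477455 = £54,959.36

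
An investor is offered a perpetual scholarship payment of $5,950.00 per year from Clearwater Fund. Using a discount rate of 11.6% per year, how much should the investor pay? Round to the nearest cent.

$51293.10

Level perpetuity: PV = C / r = $5,950.00 / 0.116 = $51,293.10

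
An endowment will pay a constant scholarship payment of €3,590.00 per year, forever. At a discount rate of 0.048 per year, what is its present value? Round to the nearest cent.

€74791.67

Level perpetuity: PV = C / r = €3,590.00 / 0.048 = €74,791.67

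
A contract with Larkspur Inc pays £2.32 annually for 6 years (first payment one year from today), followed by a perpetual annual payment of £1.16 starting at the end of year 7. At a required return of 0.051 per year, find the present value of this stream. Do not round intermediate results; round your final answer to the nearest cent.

PV of 6-year annuity: £2.32 × [1 − (1+0.051)^−6] / 0.051 = 11.73804
Perpetuity value at year 6: £1.16 / 0.051 = 22.74510
PV of perpetuity: 22.74510 / (1+0.051)^6 = 16.87608
Total PV = 11.73804 + 16.87608 = 28.61412

£28.61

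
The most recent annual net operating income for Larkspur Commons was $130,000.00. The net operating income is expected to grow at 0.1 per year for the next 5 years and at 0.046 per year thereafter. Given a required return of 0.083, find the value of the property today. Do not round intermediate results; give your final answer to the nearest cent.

D_1 = 143000.00000
D_2 = 157300.00000
D_3 = 173030.00000
D_4 = 190333.00000
D_5 = 209366.30000
Terminal value at year 5: TV = D_5×(1+g_2)/(r−g_2) = 218997.14980/0.037 = 5918841.88649
P_0 = D_1/(1+r)^1 + D_2/(1+r)^2 + D_3/(1+r)^3 + D_4/(1+r)^4 + D_5/(1+r)^5 + TV/(1+r)^5
    = 132040.62789 + 134113.28779 + 136218.48252 + 138356.72278 + 140528.52729 + 3972779.44721 = 4654037.09547

$4654037.10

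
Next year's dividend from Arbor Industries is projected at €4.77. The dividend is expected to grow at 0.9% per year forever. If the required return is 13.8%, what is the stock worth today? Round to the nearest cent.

€36.98

Growing perpetuity: P = D₁ / (r − g) = €4.7700 / (0.138 − 0.009) = €36.98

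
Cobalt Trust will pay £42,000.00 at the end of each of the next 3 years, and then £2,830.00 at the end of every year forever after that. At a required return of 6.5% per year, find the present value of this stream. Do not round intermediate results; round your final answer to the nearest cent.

PV of 3-year annuity: £42,000.00 × [1 − (1+0.065)^−3] / 0.065 = 111235.97145
Perpetuity value at year 3: £2,830.00 / 0.065 = 43538.46154
PV of perpetuity: 43538.46154 / (1+0.065)^3 = 36043.27584
Total PV = 111235.97145 + 36043.27584 = 147279.24729

£147279.25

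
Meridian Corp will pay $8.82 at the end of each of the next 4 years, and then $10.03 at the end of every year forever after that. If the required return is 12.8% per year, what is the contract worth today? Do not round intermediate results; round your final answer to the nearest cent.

$74.75

PV of 4-year annuity: $8.82 × [1 − (1+0.128)^−4] / 0.128 = 26.34423
Perpetuity value at year 4: $10.03 / 0.128 = 78.35938
PV of perpetuity: 78.35938 / (1+0.128)^4 = 48.40103
Total PV = 26.34423 + 48.40103 = 74.74526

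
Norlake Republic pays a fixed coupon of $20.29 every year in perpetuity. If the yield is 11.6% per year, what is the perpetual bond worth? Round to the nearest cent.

Level perpetuity: PV = C / r = $20.29 / 0.116 = $174.91

$174.91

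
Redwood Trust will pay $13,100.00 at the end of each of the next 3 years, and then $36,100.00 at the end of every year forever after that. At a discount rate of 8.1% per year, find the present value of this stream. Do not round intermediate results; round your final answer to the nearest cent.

PV of 3-year annuity: $13,100.00 × [1 − (1+0.081)^−3] / 0.081 = 33699.14697
Perpetuity value at year 3: $36,100.00 / 0.081 = 445679.01235
PV of perpetuity: 445679.01235 / (1+0.081)^3 = 352813.42413
Total PV = 33699.14697 + 352813.42413 = 386512.57110

$386512.57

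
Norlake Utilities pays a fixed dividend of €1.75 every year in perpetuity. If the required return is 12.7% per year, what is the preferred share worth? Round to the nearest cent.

€13.78

Level perpetuity: PV = C / r = €1.75 / 0.127 = €13.78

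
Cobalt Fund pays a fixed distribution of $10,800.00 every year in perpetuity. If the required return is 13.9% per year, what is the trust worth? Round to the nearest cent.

$77697.84

Level perpetuity: PV = C / r = $10,800.00 / 0.139 = $77,697.84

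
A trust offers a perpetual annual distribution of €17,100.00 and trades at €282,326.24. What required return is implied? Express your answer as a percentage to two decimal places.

6.06%

P = C/r ⇒ r = C/P = €17,100.00/€282,326.24 = 0.060568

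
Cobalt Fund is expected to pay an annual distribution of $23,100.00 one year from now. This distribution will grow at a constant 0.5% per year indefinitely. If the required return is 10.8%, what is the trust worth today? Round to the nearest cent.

Growing perpetuity: P = D₁ / (r − g) = $23,100.0000 / (0.108 − 0.005) = $224,271.84

$224271.84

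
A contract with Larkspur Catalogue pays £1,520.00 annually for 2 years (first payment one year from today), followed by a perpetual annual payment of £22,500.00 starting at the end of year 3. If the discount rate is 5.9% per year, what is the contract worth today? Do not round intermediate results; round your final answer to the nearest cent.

PV of 2-year annuity: £1,520.00 × [1 − (1+0.059)^−2] / 0.059 = 2790.66698
Perpetuity value at year 2: £22,500.00 / 0.059 = 381355.93220
PV of perpetuity: 381355.93220 / (1+0.059)^2 = 340046.71698
Total PV = 2790.66698 + 340046.71698 = 342837.38396

£342837.38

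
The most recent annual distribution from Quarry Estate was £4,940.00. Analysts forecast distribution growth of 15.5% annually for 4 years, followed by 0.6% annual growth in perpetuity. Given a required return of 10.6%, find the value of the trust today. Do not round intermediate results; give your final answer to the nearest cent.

£81153.85

D_1 = 5705.70000
D_2 = 6590.08350
D_3 = 7611.54644
D_4 = 8791.33614
Terminal value at year 4: TV = D_4×(1+g_2)/(r−g_2) = 8844.08416/0.1 = 88440.84158
P_0 = D_1/(1+r)^1 + D_2/(1+r)^2 + D_3/(1+r)^3 + D_4/(1+r)^4 + TV/(1+r)^4
    = 5158.86076 + 5387.41788 + 5626.10095 + 5875.35859 + 59106.10741 = 81153.84559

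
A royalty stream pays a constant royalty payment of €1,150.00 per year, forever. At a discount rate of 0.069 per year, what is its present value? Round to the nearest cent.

Level perpetuity: PV = C / r = €1,150.00 / 0.069 = €16,666.67

€16666.67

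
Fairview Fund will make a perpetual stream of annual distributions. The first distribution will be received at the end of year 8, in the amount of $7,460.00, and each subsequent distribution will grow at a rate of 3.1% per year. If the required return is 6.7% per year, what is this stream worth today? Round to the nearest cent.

Value at end of year 7: C₁ / (r − g) = $7,460.00 / (0.067 − 0.031) = $207,222.2222
Discount to today: PV = $207,222.2222 / (1 + 0.067)^7 = $207,222.2222 / 1.574530 = $131,608.94

$131608.94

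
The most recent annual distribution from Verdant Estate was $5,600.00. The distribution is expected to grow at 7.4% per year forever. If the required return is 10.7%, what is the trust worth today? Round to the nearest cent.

D₁ = D₀ × (1 + g) = $5,600.00 × 1.074 = $6,014.4000
Growing perpetuity: P = D₁ / (r − g) = $6,014.4000 / (0.107 − 0.074) = $182,254.55

$182254.55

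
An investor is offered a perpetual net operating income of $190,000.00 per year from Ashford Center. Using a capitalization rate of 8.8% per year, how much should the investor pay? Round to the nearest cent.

$2159090.91

Level perpetuity: PV = C / r = $190,000.00 / 0.088 = $2,159,090.91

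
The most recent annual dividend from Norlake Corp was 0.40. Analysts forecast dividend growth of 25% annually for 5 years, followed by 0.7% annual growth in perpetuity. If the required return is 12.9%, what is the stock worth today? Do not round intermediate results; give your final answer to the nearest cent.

D_1 = 0.50000
D_2 = 0.62500
D_3 = 0.78125
D_4 = 0.97656
D_5 = 1.22070
Terminal value at year 5: TV = D_5×(1+g_2)/(r−g_2) = 1.22925/0.122 = 10.07580
P_0 = D_1/(1+r)^1 + D_2/(1+r)^2 + D_3/(1+r)^3 + D_4/(1+r)^4 + D_5/(1+r)^5 + TV/(1+r)^5
    = 0.44287 + 0.49033 + 0.54289 + 0.60107 + 0.66549 + 5.49300 = 8.23565

8.24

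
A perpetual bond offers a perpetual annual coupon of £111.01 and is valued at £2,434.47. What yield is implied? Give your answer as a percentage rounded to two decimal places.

4.56%

P = C/r ⇒ r = C/P = £111.01/£2,434.47 = 0.045599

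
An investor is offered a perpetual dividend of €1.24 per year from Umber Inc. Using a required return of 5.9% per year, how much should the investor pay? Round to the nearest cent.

Level perpetuity: PV = C / r = €1.24 / 0.059 = €21.02

€21.02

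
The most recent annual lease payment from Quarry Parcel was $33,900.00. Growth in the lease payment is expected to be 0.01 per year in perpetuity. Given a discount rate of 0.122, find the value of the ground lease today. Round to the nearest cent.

$305705.36

D₁ = D₀ × (1 + g) = $33,900.00 × 1.01 = $34,239.0000
Growing perpetuity: P = D₁ / (r − g) = $34,239.0000 / (0.122 − 0.01) = $305,705.36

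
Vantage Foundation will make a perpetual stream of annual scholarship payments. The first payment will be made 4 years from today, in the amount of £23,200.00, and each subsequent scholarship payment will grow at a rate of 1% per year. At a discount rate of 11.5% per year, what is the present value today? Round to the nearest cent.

£159394.78

Value at end of year 3: C₁ / (r − g) = £23,200.00 / (0.115 − 0.01) = £220,952.3810
Discount to today: PV = £220,952.3810 / (1 + 0.115)^3 = £220,952.3810 / 1.386196 = £159,394.78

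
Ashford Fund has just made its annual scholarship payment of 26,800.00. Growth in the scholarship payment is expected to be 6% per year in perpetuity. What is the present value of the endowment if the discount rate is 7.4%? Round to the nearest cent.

D₁ = D₀ × (1 + g) = 26,800.00 × 1.06 = 28,408.0000
Growing perpetuity: P = D₁ / (r − g) = 28,408.0000 / (0.074 − 0.06) = 2,029,142.86

2029142.86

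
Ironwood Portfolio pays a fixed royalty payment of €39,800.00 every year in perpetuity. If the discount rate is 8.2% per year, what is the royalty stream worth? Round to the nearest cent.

€485365.85

Level perpetuity: PV = C / r = €39,800.00 / 0.082 = €485,365.85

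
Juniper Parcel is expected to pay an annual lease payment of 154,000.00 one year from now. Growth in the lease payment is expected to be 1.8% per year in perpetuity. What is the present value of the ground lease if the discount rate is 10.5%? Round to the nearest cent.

Growing perpetuity: P = D₁ / (r − g) = 154,000.0000 / (0.105 − 0.018) = 1,770,114.94

1770114.94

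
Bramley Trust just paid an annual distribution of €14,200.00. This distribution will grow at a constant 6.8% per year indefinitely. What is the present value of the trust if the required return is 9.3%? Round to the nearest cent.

€606624.00

D₁ = D₀ × (1 + g) = €14,200.00 × 1.068 = €15,165.6000
Growing perpetuity: P = D₁ / (r − g) = €15,165.6000 / (0.093 − 0.068) = €606,624.00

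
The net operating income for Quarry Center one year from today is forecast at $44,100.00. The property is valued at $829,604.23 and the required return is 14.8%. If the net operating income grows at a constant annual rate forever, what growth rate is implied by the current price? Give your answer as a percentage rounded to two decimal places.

9.48%

P = D₁/(r−g) ⇒ g = r − D₁/P = 0.148 − $44,100.00/$829,604.23 = 0.094842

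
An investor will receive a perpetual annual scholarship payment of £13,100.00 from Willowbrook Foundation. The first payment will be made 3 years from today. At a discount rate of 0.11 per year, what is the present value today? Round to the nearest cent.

Value at end of year 2: C / r = £13,100.00 / 0.11 = £119,090.9091
Discount to today: PV = £119,090.9091 / (1 + 0.11)^2 = £119,090.9091 / 1.232100 = £96,656.85

£96656.85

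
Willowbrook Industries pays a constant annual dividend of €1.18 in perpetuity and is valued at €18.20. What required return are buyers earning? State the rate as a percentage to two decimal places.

P = C/r ⇒ r = C/P = €1.18/€18.20 = 0.064835

6.48%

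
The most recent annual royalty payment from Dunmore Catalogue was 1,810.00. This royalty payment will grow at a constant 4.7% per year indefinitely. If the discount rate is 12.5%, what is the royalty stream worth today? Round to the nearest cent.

D₁ = D₀ × (1 + g) = 1,810.00 × 1.047 = 1,895.0700
Growing perpetuity: P = D₁ / (r − g) = 1,895.0700 / (0.125 − 0.047) = 24,295.77

24295.77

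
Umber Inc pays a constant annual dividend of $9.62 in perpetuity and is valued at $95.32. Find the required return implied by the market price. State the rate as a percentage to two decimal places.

P = C/r ⇒ r = C/P = $9.62/$95.32 = 0.100923

10.09%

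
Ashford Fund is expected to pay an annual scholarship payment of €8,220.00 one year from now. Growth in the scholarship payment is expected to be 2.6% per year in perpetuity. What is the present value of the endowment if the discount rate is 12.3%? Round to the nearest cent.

Growing perpetuity: P = D₁ / (r − g) = €8,220.0000 / (0.123 − 0.026) = €84,742.27

€84742.27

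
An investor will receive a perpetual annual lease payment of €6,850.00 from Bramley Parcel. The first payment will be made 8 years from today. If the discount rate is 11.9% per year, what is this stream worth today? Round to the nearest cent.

Value at end of year 7: C / r = €6,850.00 / 0.119 = €57,563.0252
Discount to today: PV = €57,563.0252 / (1 + 0.119)^7 = €57,563.0252 / 2.196902 = €26,201.91

€26201.91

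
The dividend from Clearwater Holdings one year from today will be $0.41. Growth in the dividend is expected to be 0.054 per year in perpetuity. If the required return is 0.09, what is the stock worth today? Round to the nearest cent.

$11.39

Growing perpetuity: P = D₁ / (r − g) = $0.4100 / (0.09 − 0.054) = $11.39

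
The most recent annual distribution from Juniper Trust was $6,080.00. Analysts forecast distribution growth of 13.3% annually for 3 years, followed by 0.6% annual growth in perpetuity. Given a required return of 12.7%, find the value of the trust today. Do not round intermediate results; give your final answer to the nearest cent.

$69795.99

D_1 = 6888.64000
D_2 = 7804.82912
D_3 = 8842.87139
Terminal value at year 3: TV = D_3×(1+g_2)/(r−g_2) = 8895.92862/0.121 = 73520.07125
P_0 = D_1/(1+r)^1 + D_2/(1+r)^2 + D_3/(1+r)^3 + TV/(1+r)^3
    = 6112.36912 + 6144.91057 + 6177.62527 + 51361.08281 = 69795.98778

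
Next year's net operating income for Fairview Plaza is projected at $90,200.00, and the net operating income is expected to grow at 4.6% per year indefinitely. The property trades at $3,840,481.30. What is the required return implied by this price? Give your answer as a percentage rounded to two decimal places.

6.95%

P = D₁/(r − g) ⇒ r = D₁/P + g = $90,200.0000/$3,840,481.30 + 0.046 = 0.023487 + 0.046 = 0.069487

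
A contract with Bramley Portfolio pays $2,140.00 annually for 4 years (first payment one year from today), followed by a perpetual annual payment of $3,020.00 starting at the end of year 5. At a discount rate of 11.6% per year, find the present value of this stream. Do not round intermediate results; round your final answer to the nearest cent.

PV of 4-year annuity: $2,140.00 × [1 − (1+0.116)^−4] / 0.116 = 6555.06810
Perpetuity value at year 4: $3,020.00 / 0.116 = 26034.48276
PV of perpetuity: 26034.48276 / (1+0.116)^4 = 16783.87264
Total PV = 6555.06810 + 16783.87264 = 23338.94074

$23338.94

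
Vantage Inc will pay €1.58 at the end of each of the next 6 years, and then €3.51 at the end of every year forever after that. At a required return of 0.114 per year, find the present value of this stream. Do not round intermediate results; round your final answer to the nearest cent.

PV of 6-year annuity: €1.58 × [1 − (1+0.114)^−6] / 0.114 = 6.60793
Perpetuity value at year 6: €3.51 / 0.114 = 30.78947
PV of perpetuity: 30.78947 / (1+0.114)^6 = 16.10984
Total PV = 6.60793 + 16.10984 = 22.71776

€22.72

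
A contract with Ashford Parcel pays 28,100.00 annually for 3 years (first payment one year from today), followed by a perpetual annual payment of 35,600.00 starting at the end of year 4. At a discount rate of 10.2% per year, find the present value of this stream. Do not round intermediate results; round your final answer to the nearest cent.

PV of 3-year annuity: 28,100.00 × [1 − (1+0.102)^−3] / 0.102 = 69635.22235
Perpetuity value at year 3: 35,600.00 / 0.102 = 349019.60784
PV of perpetuity: 349019.60784 / (1+0.102)^3 = 260798.47206
Total PV = 69635.22235 + 260798.47206 = 330433.69441

330433.69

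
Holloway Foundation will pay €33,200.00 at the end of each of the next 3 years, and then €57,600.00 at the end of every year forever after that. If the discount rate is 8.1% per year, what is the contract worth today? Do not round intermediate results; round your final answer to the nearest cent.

PV of 3-year annuity: €33,200.00 × [1 − (1+0.081)^−3] / 0.081 = 85405.47171
Perpetuity value at year 3: €57,600.00 / 0.081 = 711111.11111
PV of perpetuity: 711111.11111 / (1+0.081)^3 = 562937.76261
Total PV = 85405.47171 + 562937.76261 = 648343.23431

€648343.23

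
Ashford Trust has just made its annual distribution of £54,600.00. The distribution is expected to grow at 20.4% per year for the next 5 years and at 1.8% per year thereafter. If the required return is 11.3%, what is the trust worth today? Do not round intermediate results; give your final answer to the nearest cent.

£1214433.85

D_1 = 65738.40000
D_2 = 79149.03360
D_3 = 95295.43645
D_4 = 114735.70549
D_5 = 138141.78941
Terminal value at year 5: TV = D_5×(1+g_2)/(r−g_2) = 140628.34162/0.095 = 1480298.33285
P_0 = D_1/(1+r)^1 + D_2/(1+r)^2 + D_3/(1+r)^3 + D_4/(1+r)^4 + D_5/(1+r)^5 + TV/(1+r)^5
    = 59064.15094 + 63893.29536 + 69117.27548 + 74768.37348 + 80881.51093 + 866709.24348 = 1214433.84968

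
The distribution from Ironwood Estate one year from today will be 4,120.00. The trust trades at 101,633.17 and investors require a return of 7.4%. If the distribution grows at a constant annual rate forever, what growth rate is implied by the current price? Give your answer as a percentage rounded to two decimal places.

P = D₁/(r−g) ⇒ g = r − D₁/P = 0.074 − 4,120.00/101,633.17 = 0.033462

3.35%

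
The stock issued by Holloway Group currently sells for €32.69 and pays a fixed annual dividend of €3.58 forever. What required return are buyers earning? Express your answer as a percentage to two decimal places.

10.95%

P = C/r ⇒ r = C/P = €3.58/€32.69 = 0.109514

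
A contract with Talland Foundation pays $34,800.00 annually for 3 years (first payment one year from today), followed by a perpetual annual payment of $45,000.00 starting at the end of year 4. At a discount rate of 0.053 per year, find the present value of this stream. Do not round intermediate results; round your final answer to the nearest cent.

$821434.89

PV of 3-year annuity: $34,800.00 × [1 − (1+0.053)^−3] / 0.053 = 94238.80312
Perpetuity value at year 3: $45,000.00 / 0.053 = 849056.60377
PV of perpetuity: 849056.60377 / (1+0.053)^3 = 727196.08250
Total PV = 94238.80312 + 727196.08250 = 821434.88562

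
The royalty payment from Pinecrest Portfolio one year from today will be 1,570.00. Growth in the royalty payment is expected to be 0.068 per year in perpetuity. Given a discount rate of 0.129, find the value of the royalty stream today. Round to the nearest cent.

Growing perpetuity: P = D₁ / (r − g) = 1,570.0000 / (0.129 − 0.068) = 25,737.70

25737.70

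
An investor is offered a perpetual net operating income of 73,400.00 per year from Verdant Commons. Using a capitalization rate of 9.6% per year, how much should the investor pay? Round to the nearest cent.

764583.33

Level perpetuity: PV = C / r = 73,400.00 / 0.096 = 764,583.33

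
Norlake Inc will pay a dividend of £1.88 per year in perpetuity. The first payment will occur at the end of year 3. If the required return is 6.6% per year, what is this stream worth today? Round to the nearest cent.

£25.07

Value at end of year 2: C / r = £1.88 / 0.066 = £28.4848
Discount to today: PV = £28.4848 / (1 + 0.066)^2 = £28.4848 / 1.136356 = £25.07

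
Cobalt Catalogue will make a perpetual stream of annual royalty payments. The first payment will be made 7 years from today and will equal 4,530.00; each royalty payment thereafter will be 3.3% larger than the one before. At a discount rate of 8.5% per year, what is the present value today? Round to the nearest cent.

Value at end of year 6: C₁ / (r − g) = 4,530.00 / (0.085 − 0.033) = 87,115.3846
Discount to today: PV = 87,115.3846 / (1 + 0.085)^6 = 87,115.3846 / 1.631468 = 53,396.95

53396.95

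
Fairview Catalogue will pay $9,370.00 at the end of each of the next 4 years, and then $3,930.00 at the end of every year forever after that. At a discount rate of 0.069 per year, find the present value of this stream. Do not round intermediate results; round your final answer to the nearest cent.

PV of 4-year annuity: $9,370.00 × [1 − (1+0.069)^−4] / 0.069 = 31809.95055
Perpetuity value at year 4: $3,930.00 / 0.069 = 56956.52174
PV of perpetuity: 56956.52174 / (1+0.069)^4 = 43614.67482
Total PV = 31809.95055 + 43614.67482 = 75424.62537

$75424.63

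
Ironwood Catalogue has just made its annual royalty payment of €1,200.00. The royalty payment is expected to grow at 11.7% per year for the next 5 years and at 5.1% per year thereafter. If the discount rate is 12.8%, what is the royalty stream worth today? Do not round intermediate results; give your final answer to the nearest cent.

D_1 = 1340.40000
D_2 = 1497.22680
D_3 = 1672.40234
D_4 = 1868.07341
D_5 = 2086.63800
Terminal value at year 5: TV = D_5×(1+g_2)/(r−g_2) = 2193.05654/0.077 = 28481.25371
P_0 = D_1/(1+r)^1 + D_2/(1+r)^2 + D_3/(1+r)^3 + D_4/(1+r)^4 + D_5/(1+r)^5 + TV/(1+r)^5
    = 1188.29787 + 1176.70986 + 1165.23485 + 1153.87175 + 1142.61945 + 15596.01356 = 21422.74735

€21422.75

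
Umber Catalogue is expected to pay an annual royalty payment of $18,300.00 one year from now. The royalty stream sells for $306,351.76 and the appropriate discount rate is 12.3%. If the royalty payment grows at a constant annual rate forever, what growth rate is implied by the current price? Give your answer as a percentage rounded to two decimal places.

6.33%

P = D₁/(r−g) ⇒ g = r − D₁/P = 0.123 − $18,300.00/$306,351.76 = 0.063265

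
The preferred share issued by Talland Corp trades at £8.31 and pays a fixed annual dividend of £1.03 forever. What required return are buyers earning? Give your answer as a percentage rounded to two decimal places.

P = C/r ⇒ r = C/P = £1.03/£8.31 = 0.123947

12.39%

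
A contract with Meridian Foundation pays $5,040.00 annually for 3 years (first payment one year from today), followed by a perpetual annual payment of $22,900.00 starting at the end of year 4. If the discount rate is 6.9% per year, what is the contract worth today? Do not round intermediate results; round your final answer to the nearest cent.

$284928.01

PV of 3-year annuity: $5,040.00 × [1 − (1+0.069)^−3] / 0.069 = 13250.75551
Perpetuity value at year 3: $22,900.00 / 0.069 = 331884.05797
PV of perpetuity: 331884.05797 / (1+0.069)^3 = 271677.25216
Total PV = 13250.75551 + 271677.25216 = 284928.00767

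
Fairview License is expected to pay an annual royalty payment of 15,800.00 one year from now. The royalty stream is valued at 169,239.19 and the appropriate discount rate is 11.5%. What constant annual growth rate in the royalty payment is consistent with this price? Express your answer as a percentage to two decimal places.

P = D₁/(r−g) ⇒ g = r − D₁/P = 0.115 − 15,800.00/169,239.19 = 0.021641

2.16%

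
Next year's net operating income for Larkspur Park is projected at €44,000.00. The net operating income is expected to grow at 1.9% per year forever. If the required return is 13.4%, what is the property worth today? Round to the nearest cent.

€382608.70

Growing perpetuity: P = D₁ / (r − g) = €44,000.0000 / (0.134 − 0.019) = €382,608.70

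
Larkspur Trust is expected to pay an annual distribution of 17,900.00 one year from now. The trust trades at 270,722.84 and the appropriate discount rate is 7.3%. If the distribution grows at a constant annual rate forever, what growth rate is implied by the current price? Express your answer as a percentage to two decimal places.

P = D₁/(r−g) ⇒ g = r − D₁/P = 0.073 − 17,900.00/270,722.84 = 0.006881

0.69%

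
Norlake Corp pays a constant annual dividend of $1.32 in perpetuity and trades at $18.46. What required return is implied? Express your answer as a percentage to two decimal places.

P = C/r ⇒ r = C/P = $1.32/$18.46 = 0.071506

7.15%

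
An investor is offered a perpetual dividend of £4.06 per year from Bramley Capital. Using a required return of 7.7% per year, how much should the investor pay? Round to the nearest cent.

£52.73

Level perpetuity: PV = C / r = £4.06 / 0.077 = £52.73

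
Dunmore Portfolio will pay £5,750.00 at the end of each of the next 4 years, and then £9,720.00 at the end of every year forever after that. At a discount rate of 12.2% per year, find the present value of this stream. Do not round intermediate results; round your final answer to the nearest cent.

£67664.47

PV of 4-year annuity: £5,750.00 × [1 − (1+0.122)^−4] / 0.122 = 17391.44733
Perpetuity value at year 4: £9,720.00 / 0.122 = 79672.13115
PV of perpetuity: 79672.13115 / (1+0.122)^4 = 50273.02366
Total PV = 17391.44733 + 50273.02366 = 67664.47099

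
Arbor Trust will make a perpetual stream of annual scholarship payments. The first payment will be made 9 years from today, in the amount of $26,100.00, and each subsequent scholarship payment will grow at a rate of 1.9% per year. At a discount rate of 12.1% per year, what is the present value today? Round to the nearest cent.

$102611.36

Value at end of year 8: C₁ / (r − g) = $26,100.00 / (0.121 − 0.019) = $255,882.3529
Discount to today: PV = $255,882.3529 / (1 + 0.121)^8 = $255,882.3529 / 2.493704 = $102,611.36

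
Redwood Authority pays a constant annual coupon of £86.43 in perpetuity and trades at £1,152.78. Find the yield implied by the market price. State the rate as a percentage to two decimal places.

7.50%

P = C/r ⇒ r = C/P = £86.43/£1,152.78 = 0.074975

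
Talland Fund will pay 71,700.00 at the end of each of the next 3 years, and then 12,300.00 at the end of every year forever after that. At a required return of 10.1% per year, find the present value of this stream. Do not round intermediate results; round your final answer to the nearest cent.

269241.51

PV of 3-year annuity: 71,700.00 × [1 − (1+0.101)^−3] / 0.101 = 177993.84409
Perpetuity value at year 3: 12,300.00 / 0.101 = 121782.17822
PV of perpetuity: 121782.17822 / (1+0.101)^3 = 91247.66940
Total PV = 177993.84409 + 91247.66940 = 269241.51349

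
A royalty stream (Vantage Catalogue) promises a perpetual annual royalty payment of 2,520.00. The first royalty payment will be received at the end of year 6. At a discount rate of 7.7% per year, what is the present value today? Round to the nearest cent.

22585.58

Value at end of year 5: C / r = 2,520.00 / 0.077 = 32,727.2727
Discount to today: PV = 32,727.2727 / (1 + 0.077)^5 = 32,727.2727 / 1.449034 = 22,585.58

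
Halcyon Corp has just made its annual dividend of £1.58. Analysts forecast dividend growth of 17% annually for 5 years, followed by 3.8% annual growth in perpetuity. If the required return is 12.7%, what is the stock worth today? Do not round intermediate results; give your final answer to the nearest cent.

D_1 = 1.84860
D_2 = 2.16286
D_3 = 2.53055
D_4 = 2.96074
D_5 = 3.46407
Terminal value at year 5: TV = D_5×(1+g_2)/(r−g_2) = 3.59570/0.089 = 40.40115
P_0 = D_1/(1+r)^1 + D_2/(1+r)^2 + D_3/(1+r)^3 + D_4/(1+r)^4 + D_5/(1+r)^5 + TV/(1+r)^5
    = 1.64028 + 1.70287 + 1.76784 + 1.83529 + 1.90532 + 22.22154 = 31.07314

£31.07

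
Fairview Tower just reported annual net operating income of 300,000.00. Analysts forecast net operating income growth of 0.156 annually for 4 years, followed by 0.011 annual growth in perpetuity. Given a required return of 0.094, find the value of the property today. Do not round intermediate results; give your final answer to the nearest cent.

5935642.92

D_1 = 346800.00000
D_2 = 400900.80000
D_3 = 463441.32480
D_4 = 535738.17147
Terminal value at year 4: TV = D_4×(1+g_2)/(r−g_2) = 541631.29135/0.083 = 6525678.20910
P_0 = D_1/(1+r)^1 + D_2/(1+r)^2 + D_3/(1+r)^3 + D_4/(1+r)^4 + TV/(1+r)^4
    = 317001.82815 + 334967.19684 + 353950.71257 + 374010.07653 + 4555713.10092 = 5935642.91502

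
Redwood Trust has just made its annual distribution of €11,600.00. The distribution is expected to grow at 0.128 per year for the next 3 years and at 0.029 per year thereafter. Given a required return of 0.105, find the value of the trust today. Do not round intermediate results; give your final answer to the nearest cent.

D_1 = 13084.80000
D_2 = 14759.65440
D_3 = 16648.89016
Terminal value at year 3: TV = D_3×(1+g_2)/(r−g_2) = 17131.70798/0.076 = 225417.21024
P_0 = D_1/(1+r)^1 + D_2/(1+r)^2 + D_3/(1+r)^3 + TV/(1+r)^3
    = 11841.44796 + 12087.92154 + 12339.52534 + 167070.67859 = 203339.57343

€203339.57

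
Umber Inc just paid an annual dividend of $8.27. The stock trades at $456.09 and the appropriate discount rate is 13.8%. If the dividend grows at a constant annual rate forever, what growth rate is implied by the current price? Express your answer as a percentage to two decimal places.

11.77%

P = D₀(1+g)/(r−g) ⇒ P(r−g) = D₀(1+g) ⇒ g(P+D₀) = P·r − D₀
g = (P·r − D₀)/(P + D₀) = ($456.09×0.138 − $8.27) / ($456.09 + $8.27) = 0.117733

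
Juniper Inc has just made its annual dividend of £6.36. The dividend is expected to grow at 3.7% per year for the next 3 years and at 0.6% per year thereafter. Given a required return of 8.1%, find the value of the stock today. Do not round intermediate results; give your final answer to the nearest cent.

£92.88

D_1 = 6.59532
D_2 = 6.83935
D_3 = 7.09240
Terminal value at year 3: TV = D_3×(1+g_2)/(r−g_2) = 7.13496/0.075 = 95.13276
P_0 = D_1/(1+r)^1 + D_2/(1+r)^2 + D_3/(1+r)^3 + TV/(1+r)^3
    = 6.10113 + 5.85279 + 5.61457 + 75.31006 = 92.87855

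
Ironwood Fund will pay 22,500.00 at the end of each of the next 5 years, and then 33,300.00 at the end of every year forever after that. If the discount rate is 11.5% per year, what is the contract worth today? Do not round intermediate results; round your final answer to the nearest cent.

250146.54

PV of 5-year annuity: 22,500.00 × [1 − (1+0.115)^−5] / 0.115 = 82122.25156
Perpetuity value at year 5: 33,300.00 / 0.115 = 289565.21739
PV of perpetuity: 289565.21739 / (1+0.115)^5 = 168024.28509
Total PV = 82122.25156 + 168024.28509 = 250146.53664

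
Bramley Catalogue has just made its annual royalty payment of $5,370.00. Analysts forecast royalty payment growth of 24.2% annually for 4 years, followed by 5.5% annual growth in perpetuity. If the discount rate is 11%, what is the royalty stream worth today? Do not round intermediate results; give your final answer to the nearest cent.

$190129.20

D_1 = 6669.54000
D_2 = 8283.56868
D_3 = 10288.19230
D_4 = 12777.93484
Terminal value at year 4: TV = D_4×(1+g_2)/(r−g_2) = 13480.72125/0.055 = 245104.02279
P_0 = D_1/(1+r)^1 + D_2/(1+r)^2 + D_3/(1+r)^3 + D_4/(1+r)^4 + TV/(1+r)^4
    = 6008.59459 + 6723.13017 + 7522.63754 + 8417.22146 + 161457.61170 = 190129.19546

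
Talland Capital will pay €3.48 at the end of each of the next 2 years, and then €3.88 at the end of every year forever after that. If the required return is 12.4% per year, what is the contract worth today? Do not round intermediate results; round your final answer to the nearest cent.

€30.62

PV of 2-year annuity: €3.48 × [1 − (1+0.124)^−2] / 0.124 = 5.85061
Perpetuity value at year 2: €3.88 / 0.124 = 31.29032
PV of perpetuity: 31.29032 / (1+0.124)^2 = 24.76723
Total PV = 5.85061 + 24.76723 = 30.61784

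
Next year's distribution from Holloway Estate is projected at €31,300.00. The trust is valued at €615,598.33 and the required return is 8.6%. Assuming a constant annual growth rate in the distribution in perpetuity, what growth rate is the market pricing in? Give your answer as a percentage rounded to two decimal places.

3.52%

P = D₁/(r−g) ⇒ g = r − D₁/P = 0.086 − €31,300.00/€615,598.33 = 0.035155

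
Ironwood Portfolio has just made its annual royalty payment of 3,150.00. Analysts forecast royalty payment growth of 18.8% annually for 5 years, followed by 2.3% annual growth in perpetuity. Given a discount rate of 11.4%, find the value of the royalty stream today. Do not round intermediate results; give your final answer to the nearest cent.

D_1 = 3742.20000
D_2 = 4445.73360
D_3 = 5281.53152
D_4 = 6274.45944
D_5 = 7454.05782
Terminal value at year 5: TV = D_5×(1+g_2)/(r−g_2) = 7625.50115/0.091 = 83796.71590
P_0 = D_1/(1+r)^1 + D_2/(1+r)^2 + D_3/(1+r)^3 + D_4/(1+r)^4 + D_5/(1+r)^5 + TV/(1+r)^5
    = 3359.24596 + 3582.39156 + 3820.36012 + 4074.13629 + 4344.77012 + 48842.85528 = 68023.75933

68023.76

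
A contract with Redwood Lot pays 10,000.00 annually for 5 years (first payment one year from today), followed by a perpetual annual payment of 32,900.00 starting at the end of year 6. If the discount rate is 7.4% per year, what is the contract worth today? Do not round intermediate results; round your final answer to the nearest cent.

PV of 5-year annuity: 10,000.00 × [1 − (1+0.074)^−5] / 0.074 = 40566.55393
Perpetuity value at year 5: 32,900.00 / 0.074 = 444594.59459
PV of perpetuity: 444594.59459 / (1+0.074)^5 = 311130.63217
Total PV = 40566.55393 + 311130.63217 = 351697.18610

351697.19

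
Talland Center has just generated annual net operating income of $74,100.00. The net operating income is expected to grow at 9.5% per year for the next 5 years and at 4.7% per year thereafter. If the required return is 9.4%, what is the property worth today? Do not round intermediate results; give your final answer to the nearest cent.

D_1 = 81139.50000
D_2 = 88847.75250
D_3 = 97288.28899
D_4 = 106530.67644
D_5 = 116651.09070
Terminal value at year 5: TV = D_5×(1+g_2)/(r−g_2) = 122133.69197/0.047 = 2598589.19077
P_0 = D_1/(1+r)^1 + D_2/(1+r)^2 + D_3/(1+r)^3 + D_4/(1+r)^4 + D_5/(1+r)^5 + TV/(1+r)^5
    = 74167.73309 + 74235.52809 + 74303.38507 + 74371.30406 + 74439.28515 + 1658253.86273 = 2029771.09819

$2029771.10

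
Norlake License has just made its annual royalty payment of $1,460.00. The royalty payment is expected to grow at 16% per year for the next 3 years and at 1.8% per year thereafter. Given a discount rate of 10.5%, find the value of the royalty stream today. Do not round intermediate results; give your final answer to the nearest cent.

$24594.38

D_1 = 1693.60000
D_2 = 1964.57600
D_3 = 2278.90816
Terminal value at year 3: TV = D_3×(1+g_2)/(r−g_2) = 2319.92851/0.087 = 26665.84491
P_0 = D_1/(1+r)^1 + D_2/(1+r)^2 + D_3/(1+r)^3 + TV/(1+r)^3
    = 1532.66968 + 1608.95641 + 1689.04021 + 19763.71191 = 24594.37822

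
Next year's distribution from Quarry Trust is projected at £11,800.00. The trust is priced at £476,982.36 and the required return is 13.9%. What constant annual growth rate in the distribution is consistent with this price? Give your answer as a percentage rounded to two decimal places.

P = D₁/(r−g) ⇒ g = r − D₁/P = 0.139 − £11,800.00/£476,982.36 = 0.114261

11.43%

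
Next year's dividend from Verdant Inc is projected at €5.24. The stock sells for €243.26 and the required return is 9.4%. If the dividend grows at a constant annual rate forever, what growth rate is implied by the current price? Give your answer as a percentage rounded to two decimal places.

P = D₁/(r−g) ⇒ g = r − D₁/P = 0.094 − €5.24/€243.26 = 0.072459

7.25%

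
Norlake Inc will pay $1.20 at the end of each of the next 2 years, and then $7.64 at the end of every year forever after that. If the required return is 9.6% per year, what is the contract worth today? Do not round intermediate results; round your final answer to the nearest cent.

PV of 2-year annuity: $1.20 × [1 − (1+0.096)^−2] / 0.096 = 2.09388
Perpetuity value at year 2: $7.64 / 0.096 = 79.58333
PV of perpetuity: 79.58333 / (1+0.096)^2 = 66.25231
Total PV = 2.09388 + 66.25231 = 68.34619

$68.35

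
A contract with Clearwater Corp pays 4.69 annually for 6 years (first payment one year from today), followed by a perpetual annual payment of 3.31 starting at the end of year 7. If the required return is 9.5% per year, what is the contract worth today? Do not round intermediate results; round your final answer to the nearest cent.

PV of 6-year annuity: 4.69 × [1 − (1+0.095)^−6] / 0.095 = 20.72898
Perpetuity value at year 6: 3.31 / 0.095 = 34.84211
PV of perpetuity: 34.84211 / (1+0.095)^6 = 20.21248
Total PV = 20.72898 + 20.21248 = 40.94146

40.94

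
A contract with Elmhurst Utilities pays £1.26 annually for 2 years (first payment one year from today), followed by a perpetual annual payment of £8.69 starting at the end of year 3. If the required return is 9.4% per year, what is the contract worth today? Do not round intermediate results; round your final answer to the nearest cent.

£79.45

PV of 2-year annuity: £1.26 × [1 − (1+0.094)^−2] / 0.094 = 2.20451
Perpetuity value at year 2: £8.69 / 0.094 = 92.44681
PV of perpetuity: 92.44681 / (1+0.094)^2 = 77.24267
Total PV = 2.20451 + 77.24267 = 79.44718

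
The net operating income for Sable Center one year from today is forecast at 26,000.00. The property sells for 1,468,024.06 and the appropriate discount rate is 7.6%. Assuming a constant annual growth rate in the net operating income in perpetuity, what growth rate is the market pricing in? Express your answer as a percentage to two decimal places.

P = D₁/(r−g) ⇒ g = r − D₁/P = 0.076 − 26,000.00/1,468,024.06 = 0.058289

5.83%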